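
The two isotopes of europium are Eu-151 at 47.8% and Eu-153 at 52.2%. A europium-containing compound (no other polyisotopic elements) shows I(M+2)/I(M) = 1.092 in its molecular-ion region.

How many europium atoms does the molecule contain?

1

The M+2/M ratio from n Eu atoms is n · q/p = n · 0.522/0.478.
n = 1.092 × 0.478/0.522 = 1.00 ≈ 1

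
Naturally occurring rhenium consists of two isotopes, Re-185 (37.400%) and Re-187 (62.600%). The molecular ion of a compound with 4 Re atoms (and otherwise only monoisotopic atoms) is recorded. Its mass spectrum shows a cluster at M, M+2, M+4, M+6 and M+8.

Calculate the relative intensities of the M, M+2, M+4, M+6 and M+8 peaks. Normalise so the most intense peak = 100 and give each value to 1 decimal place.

Expanding (0.37400 + 0.62600)^4:
P(M) = 0.37400^4 = 0.019565
P(M+2) = 4 × 0.37400^3 × 0.62600^1 = 0.130993
P(M+4) = 6 × 0.37400^2 × 0.62600^2 = 0.328884
P(M+6) = 4 × 0.37400^1 × 0.62600^3 = 0.366990
P(M+8) = 0.62600^4 = 0.153567
The M+6 peak is largest (0.366990); scaling to 100 gives 5.3 : 35.7 : 89.6 : 100.0 : 41.8.

5.3 : 35.7 : 89.6 : 100.0 : 41.8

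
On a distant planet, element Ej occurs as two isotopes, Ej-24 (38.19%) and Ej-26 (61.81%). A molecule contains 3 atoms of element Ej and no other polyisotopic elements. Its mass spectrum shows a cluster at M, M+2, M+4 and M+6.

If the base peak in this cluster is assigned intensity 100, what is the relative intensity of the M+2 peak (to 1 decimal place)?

Binomial terms of (0.3819 + 0.6181)^3: M 0.0557, M+2 0.2704, M+4 0.4377, M+6 0.2361 → M+4 is the base peak.
P(M+4) = C(3,2) × 0.3819^1 × 0.6181^2 = 3 × 0.3819 × 0.38204761 = 0.437712 (base)
P(M+2) = C(3,1) × 0.3819^2 × 0.6181^1 = 3 × 0.14584761 × 0.6181 = 0.270445
Relative intensity = 0.270445 / 0.437712 × 100 = 61.8

61.8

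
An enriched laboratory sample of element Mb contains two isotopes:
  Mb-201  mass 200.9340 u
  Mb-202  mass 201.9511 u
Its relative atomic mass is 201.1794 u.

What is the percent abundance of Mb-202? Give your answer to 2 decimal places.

24.13%

With x = fraction of Mb-201 (so Mb-202 is 1 − x):
200.9340·x + 201.9511·(1 − x) = 201.1794
(200.9340 − 201.9511)·x = 201.1794 − 201.9511
x = -0.7717 / -1.0171 = 0.75873 → 75.87% Mb-201, 24.13% Mb-202.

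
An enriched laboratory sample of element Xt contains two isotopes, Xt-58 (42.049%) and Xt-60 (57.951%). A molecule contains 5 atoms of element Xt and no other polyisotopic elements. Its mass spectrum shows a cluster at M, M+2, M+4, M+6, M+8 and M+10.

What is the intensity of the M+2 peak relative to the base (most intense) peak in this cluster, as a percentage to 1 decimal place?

Binomial terms of (0.42049 + 0.57951)^5: M 0.0131, M+2 0.0906, M+4 0.2497, M+6 0.3441, M+8 0.2371, M+10 0.0654 → M+6 is the base peak.
P(M+6) = C(5,3) × 0.42049^2 × 0.57951^3 = 10 × 0.17681184 × 0.19461791 = 0.344108 (base)
P(M+2) = C(5,1) × 0.42049^4 × 0.57951^1 = 5 × 0.03126243 × 0.57951 = 0.090584
Relative intensity = 0.090584 / 0.344108 × 100 = 26.3

26.3%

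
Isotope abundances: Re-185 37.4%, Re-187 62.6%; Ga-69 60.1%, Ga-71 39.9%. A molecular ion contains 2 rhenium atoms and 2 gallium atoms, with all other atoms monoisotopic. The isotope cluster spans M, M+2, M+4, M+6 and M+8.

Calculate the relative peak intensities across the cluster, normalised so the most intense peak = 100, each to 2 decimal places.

Rhenium pattern (n=2): 0.139876 : 0.468248 : 0.391876
Gallium pattern (n=2): 0.361201 : 0.479598 : 0.159201
Convolve the two distributions (both contribute in 2-u steps):
  M: 0.139876×0.361201 = 0.050523
  M+2: 0.139876×0.479598 + 0.468248×0.361201 = 0.236216
  M+4: 0.139876×0.159201 + 0.468248×0.479598 + 0.391876×0.361201 = 0.388385
  M+6: 0.468248×0.159201 + 0.391876×0.479598 = 0.262488
  M+8: 0.391876×0.159201 = 0.062387
Scale to base peak (0.388385) = 100: 13.01 : 60.82 : 100.00 : 67.58 : 16.06

13.01 : 60.82 : 100.00 : 67.58 : 16.06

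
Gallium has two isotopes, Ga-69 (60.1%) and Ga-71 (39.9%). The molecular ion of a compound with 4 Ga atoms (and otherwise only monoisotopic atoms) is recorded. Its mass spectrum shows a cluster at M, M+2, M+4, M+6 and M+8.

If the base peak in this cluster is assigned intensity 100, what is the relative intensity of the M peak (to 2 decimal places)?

37.66

(0.601 + 0.399)^4 gives M 0.1305, M+2 0.3465, M+4 0.3450, M+6 0.1527, M+8 0.0253; the largest is M+2.
P(M+2) = C(4,1) × 0.601^3 × 0.399^1 = 4 × 0.2170818 × 0.3990 = 0.346463 (base)
P(M) = C(4,0) × 0.601^4 × 0.399^0 = 1 × 0.13046616 × 1.0000 = 0.130466
Relative intensity = 0.130466 / 0.346463 × 100 = 37.66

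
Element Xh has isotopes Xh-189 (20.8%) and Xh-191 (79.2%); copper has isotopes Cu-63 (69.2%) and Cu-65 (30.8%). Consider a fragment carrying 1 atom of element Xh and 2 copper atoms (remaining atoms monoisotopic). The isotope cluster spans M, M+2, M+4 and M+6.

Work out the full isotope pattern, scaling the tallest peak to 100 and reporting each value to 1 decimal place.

Element Xh pattern (n=1): 0.2080 : 0.7920
Copper pattern (n=2): 0.478864 : 0.426272 : 0.094864
Convolve the two distributions (both contribute in 2-u steps):
  M: 0.2080×0.478864 = 0.099604
  M+2: 0.2080×0.426272 + 0.7920×0.478864 = 0.467925
  M+4: 0.2080×0.094864 + 0.7920×0.426272 = 0.357339
  M+6: 0.7920×0.094864 = 0.075132
Scale to base peak (0.467925) = 100: 21.3 : 100.0 : 76.4 : 16.1

21.3 : 100.0 : 76.4 : 16.1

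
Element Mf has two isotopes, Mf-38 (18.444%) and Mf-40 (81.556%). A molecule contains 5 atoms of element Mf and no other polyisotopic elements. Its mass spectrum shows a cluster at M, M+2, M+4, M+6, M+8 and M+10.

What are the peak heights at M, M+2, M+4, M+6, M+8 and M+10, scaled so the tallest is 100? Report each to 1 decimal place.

0.1 : 1.2 : 10.2 : 45.2 : 100.0 : 88.4

The 5 Mf atoms are independent, so intensities follow the terms of (0.18444 + 0.81556)^5.
P(M) = 0.18444^5 = 0.000213
P(M+2) = 5 × 0.18444^4 × 0.81556^1 = 0.004719
P(M+4) = 10 × 0.18444^3 × 0.81556^2 = 0.041733
P(M+6) = 10 × 0.18444^2 × 0.81556^3 = 0.184535
P(M+8) = 5 × 0.18444^1 × 0.81556^4 = 0.407989
P(M+10) = 0.81556^5 = 0.360811
The M+8 peak is largest (0.407989); scaling to 100 gives 0.1 : 1.2 : 10.2 : 45.2 : 100.0 : 88.4.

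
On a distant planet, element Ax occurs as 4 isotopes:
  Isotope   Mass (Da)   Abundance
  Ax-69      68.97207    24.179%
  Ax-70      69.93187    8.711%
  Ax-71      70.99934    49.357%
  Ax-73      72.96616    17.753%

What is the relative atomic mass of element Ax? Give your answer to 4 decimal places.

70.7653 Da

Weight each isotope mass by its fractional abundance: 0.24179 × 68.97207 + 0.08711 × 69.93187 + 0.49357 × 70.99934 + 0.17753 × 72.96616
= 16.676757 + 6.091765 + 35.043144 + 12.953682 = 70.765348 Da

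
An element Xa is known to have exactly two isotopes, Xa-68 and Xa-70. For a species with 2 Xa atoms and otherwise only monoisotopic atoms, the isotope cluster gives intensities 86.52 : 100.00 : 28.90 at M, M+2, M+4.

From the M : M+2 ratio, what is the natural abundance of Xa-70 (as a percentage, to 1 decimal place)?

36.6%

Write p for the Xa-68 fraction. I(M+2)/I(M) = [C(2,1)·p^1·(1−p)] / p^2 = 2·(1−p)/p = 100.00/86.52 = 1.1558
(1−p)/p = 1.1558/2 = 0.5779  ⇒  p = 1/(1 + 0.5779) = 0.6338
Xa-68: 63.4%, Xa-70: 36.6%.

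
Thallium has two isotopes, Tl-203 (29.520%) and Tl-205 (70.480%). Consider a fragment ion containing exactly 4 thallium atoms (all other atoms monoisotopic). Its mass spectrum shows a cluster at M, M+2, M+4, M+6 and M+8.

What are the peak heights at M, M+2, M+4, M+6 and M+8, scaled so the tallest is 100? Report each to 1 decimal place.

Expanding (0.29520 + 0.70480)^4:
P(M) = 0.29520^4 = 0.007594
P(M+2) = 4 × 0.29520^3 × 0.70480^1 = 0.072523
P(M+4) = 6 × 0.29520^2 × 0.70480^2 = 0.259726
P(M+6) = 4 × 0.29520^1 × 0.70480^3 = 0.413403
P(M+8) = 0.70480^4 = 0.246754
The M+6 peak is largest (0.413403); scaling to 100 gives 1.8 : 17.5 : 62.8 : 100.0 : 59.7.

1.8 : 17.5 : 62.8 : 100.0 : 59.7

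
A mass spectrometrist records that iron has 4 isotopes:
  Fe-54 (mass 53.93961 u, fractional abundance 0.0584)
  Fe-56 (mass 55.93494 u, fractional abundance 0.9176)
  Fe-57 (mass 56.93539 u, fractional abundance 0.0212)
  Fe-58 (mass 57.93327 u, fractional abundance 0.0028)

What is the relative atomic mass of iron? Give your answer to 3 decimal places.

Weight each isotope mass by its fractional abundance: 0.0584 × 53.93961 + 0.9176 × 55.93494 + 0.0212 × 56.93539 + 0.0028 × 57.93327
= 3.150073 + 51.325901 + 1.207030 + 0.162213 = 55.845217 u

55.845 u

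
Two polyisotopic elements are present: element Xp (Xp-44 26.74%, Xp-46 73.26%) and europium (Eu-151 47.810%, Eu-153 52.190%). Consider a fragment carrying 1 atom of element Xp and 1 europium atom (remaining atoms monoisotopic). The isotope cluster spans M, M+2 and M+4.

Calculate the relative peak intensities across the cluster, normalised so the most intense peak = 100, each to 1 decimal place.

26.1 : 100.0 : 78.1

Element Xp pattern (n=1): 0.2674 : 0.7326
Europium pattern (n=1): 0.4781 : 0.5219
Convolve the two distributions (both contribute in 2-u steps):
  M: 0.2674×0.4781 = 0.127844
  M+2: 0.2674×0.5219 + 0.7326×0.4781 = 0.489812
  M+4: 0.7326×0.5219 = 0.382344
Scale to base peak (0.489812) = 100: 26.1 : 100.0 : 78.1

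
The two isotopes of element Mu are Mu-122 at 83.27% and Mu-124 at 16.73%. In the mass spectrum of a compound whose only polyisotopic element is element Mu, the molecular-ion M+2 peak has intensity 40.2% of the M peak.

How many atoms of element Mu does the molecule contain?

2

For n independent Mu atoms, I(M+2)/I(M) = n · (abundance Mu-124) / (abundance Mu-122) = n · 0.1673/0.8327.
n = 0.402 × 0.8327/0.1673 = 2.00 ≈ 2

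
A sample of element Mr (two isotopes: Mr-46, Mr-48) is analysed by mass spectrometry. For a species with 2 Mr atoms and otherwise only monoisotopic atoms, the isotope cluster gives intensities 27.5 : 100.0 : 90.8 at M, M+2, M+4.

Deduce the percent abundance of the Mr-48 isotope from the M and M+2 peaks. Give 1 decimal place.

Write p for the Mr-46 fraction. I(M+2)/I(M) = [C(2,1)·p^1·(1−p)] / p^2 = 2·(1−p)/p = 100.0/27.5 = 3.6364
(1−p)/p = 3.6364/2 = 1.8182  ⇒  p = 1/(1 + 1.8182) = 0.3548
Mr-46: 35.5%, Mr-48: 64.5%.

64.5%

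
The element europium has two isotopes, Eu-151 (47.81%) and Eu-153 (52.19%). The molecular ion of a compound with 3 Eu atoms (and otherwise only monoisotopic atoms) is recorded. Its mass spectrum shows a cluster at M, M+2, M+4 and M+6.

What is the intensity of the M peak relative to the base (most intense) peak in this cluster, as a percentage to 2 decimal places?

(0.4781 + 0.5219)^3 gives M 0.1093, M+2 0.3579, M+4 0.3907, M+6 0.1422; the largest is M+4.
P(M+4) = C(3,2) × 0.4781^1 × 0.5219^2 = 3 × 0.4781 × 0.27237961 = 0.390674 (base)
P(M) = C(3,0) × 0.4781^3 × 0.5219^0 = 1 × 0.10928391 × 1.0000 = 0.109284
Relative intensity = 0.109284 / 0.390674 × 100 = 27.97

27.97%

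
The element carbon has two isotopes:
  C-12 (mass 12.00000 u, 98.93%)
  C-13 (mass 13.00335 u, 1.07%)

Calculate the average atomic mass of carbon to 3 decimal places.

12.011 u

The abundance-weighted mean is 0.9893 × 12.00000 + 0.0107 × 13.00335
= 11.871600 + 0.139136 = 12.010736 u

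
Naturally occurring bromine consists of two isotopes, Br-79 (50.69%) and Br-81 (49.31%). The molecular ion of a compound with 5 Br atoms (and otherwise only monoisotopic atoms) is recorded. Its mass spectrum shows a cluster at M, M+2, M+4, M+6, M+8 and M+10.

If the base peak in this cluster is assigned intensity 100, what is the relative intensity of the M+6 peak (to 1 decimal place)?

(0.5069 + 0.4931)^5 gives M 0.0335, M+2 0.1628, M+4 0.3167, M+6 0.3081, M+8 0.1498, M+10 0.0292; the largest is M+4.
P(M+4) = C(5,2) × 0.5069^3 × 0.4931^2 = 10 × 0.13024674 × 0.24314761 = 0.316692 (base)
P(M+6) = C(5,3) × 0.5069^2 × 0.4931^3 = 10 × 0.25694761 × 0.11989609 = 0.308070
Relative intensity = 0.308070 / 0.316692 × 100 = 97.3

97.3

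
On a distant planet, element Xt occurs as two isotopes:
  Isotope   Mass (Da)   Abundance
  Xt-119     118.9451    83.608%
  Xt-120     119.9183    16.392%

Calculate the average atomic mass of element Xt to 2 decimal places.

Weight each isotope mass by its fractional abundance: 0.83608 × 118.9451 + 0.16392 × 119.9183
= 99.44762 + 19.65701 = 119.10463 Da

119.10 Da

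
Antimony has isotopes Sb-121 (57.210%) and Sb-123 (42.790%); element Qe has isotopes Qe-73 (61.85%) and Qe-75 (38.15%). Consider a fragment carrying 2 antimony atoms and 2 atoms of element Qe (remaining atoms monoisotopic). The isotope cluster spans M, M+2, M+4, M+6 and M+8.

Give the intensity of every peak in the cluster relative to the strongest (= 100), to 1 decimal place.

35.9 : 98.0 : 100.0 : 45.2 : 7.6

Antimony pattern (n=2): 0.32729841 : 0.48960318 : 0.18309841
Element Qe pattern (n=2): 0.38254225 : 0.4719155 : 0.14554225
Convolve the two distributions (both contribute in 2-u steps):
  M: 0.32729841×0.38254225 = 0.125205
  M+2: 0.32729841×0.4719155 + 0.48960318×0.38254225 = 0.341751
  M+4: 0.32729841×0.14554225 + 0.48960318×0.4719155 + 0.18309841×0.38254225 = 0.348730
  M+6: 0.48960318×0.14554225 + 0.18309841×0.4719155 = 0.157665
  M+8: 0.18309841×0.14554225 = 0.026649
Scale to base peak (0.348730) = 100: 35.9 : 98.0 : 100.0 : 45.2 : 7.6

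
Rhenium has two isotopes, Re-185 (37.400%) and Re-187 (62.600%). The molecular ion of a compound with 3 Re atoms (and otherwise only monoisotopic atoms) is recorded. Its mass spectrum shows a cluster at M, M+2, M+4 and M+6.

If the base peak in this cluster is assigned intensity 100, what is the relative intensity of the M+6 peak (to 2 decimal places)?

55.79

(0.37400 + 0.62600)^3 gives M 0.0523, M+2 0.2627, M+4 0.4397, M+6 0.2453; the largest is M+4.
P(M+4) = C(3,2) × 0.37400^1 × 0.62600^2 = 3 × 0.3740 × 0.391876 = 0.439685 (base)
P(M+6) = C(3,3) × 0.37400^0 × 0.62600^3 = 1 × 1.0000 × 0.24531438 = 0.245314
Relative intensity = 0.245314 / 0.439685 × 100 = 55.79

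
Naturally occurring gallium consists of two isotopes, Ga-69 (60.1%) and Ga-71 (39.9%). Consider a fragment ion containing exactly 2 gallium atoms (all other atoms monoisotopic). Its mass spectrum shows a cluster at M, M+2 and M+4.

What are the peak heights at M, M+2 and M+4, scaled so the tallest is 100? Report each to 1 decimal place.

75.3 : 100.0 : 33.2

Expanding (0.601 + 0.399)^2:
P(M) = 0.601^2 = 0.361201
P(M+2) = 2 × 0.601^1 × 0.399^1 = 0.479598
P(M+4) = 0.399^2 = 0.159201
The M+2 peak is largest (0.479598); scaling to 100 gives 75.3 : 100.0 : 33.2.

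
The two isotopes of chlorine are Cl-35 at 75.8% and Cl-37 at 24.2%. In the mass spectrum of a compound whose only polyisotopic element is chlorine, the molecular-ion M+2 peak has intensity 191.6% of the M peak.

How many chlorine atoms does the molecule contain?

6

For n independent Cl atoms, I(M+2)/I(M) = n · (abundance Cl-37) / (abundance Cl-35) = n · 0.242/0.758.
n = 1.916 × 0.758/0.242 = 6.00 ≈ 6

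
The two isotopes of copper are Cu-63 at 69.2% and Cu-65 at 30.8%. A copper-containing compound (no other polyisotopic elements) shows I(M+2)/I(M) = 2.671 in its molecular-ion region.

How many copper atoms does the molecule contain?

6

With n Cu atoms, P(M+2)/P(M) = C(n,1)·p^(n−1)q / p^n = n·q/p = n · 0.308/0.692.
n = 2.671 × 0.692/0.308 = 6.00 ≈ 6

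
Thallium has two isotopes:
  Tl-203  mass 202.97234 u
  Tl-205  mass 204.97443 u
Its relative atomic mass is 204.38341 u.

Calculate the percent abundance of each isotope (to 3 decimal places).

Writing the weighted mean with unknown fraction x of Tl-203:
202.97234·x + 204.97443·(1 − x) = 204.38341
(202.97234 − 204.97443)·x = 204.38341 − 204.97443
x = -0.59102 / -2.00209 = 0.29520 → 29.520% Tl-203, 70.480% Tl-205.

Tl-203: 29.520%, Tl-205: 70.480%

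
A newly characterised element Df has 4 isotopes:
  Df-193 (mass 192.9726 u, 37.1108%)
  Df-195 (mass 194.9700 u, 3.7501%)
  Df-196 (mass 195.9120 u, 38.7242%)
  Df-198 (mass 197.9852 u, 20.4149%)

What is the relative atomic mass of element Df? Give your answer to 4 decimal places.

Ar = Σ fᵢ·mᵢ = 0.371108 × 192.9726 + 0.037501 × 194.9700 + 0.387242 × 195.9120 + 0.204149 × 197.9852
= 71.61368 + 7.31157 + 75.86535 + 40.41848 = 195.20908 u

195.2091 u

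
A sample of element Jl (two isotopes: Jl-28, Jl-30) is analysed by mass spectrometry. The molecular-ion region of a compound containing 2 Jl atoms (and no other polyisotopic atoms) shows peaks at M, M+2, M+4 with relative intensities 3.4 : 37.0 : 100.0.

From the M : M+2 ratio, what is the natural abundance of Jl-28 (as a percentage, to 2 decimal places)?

Let p = fractional abundance of Jl-28. I(M+2)/I(M) = [C(2,1)·p^1·(1−p)] / p^2 = 2·(1−p)/p = 37.0/3.4 = 10.8824
(1−p)/p = 10.8824/2 = 5.4412  ⇒  p = 1/(1 + 5.4412) = 0.1553
Jl-28: 15.53%, Jl-30: 84.47%.

15.53%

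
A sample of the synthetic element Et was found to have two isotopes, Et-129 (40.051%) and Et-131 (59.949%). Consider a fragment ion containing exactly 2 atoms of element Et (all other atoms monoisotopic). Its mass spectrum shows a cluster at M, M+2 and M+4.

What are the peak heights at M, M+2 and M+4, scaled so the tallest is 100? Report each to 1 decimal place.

Each Et atom is independently Et-129 (p = 0.40051) or Et-131 (q = 0.59949); the cluster is the binomial expansion (p + q)^2.
P(M) = 0.40051^2 = 0.160408
P(M+2) = 2 × 0.40051^1 × 0.59949^1 = 0.480203
P(M+4) = 0.59949^2 = 0.359388
The M+2 peak is largest (0.480203); scaling to 100 gives 33.4 : 100.0 : 74.8.

33.4 : 100.0 : 74.8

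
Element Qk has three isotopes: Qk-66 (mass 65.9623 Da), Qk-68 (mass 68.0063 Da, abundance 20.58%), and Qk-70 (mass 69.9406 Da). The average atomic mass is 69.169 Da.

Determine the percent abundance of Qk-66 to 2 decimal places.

9.39%

The remaining 79.42% is split between Qk-66 (fraction x) and Qk-70 (fraction 0.7942 − x).
Substituting: 65.9623x + 69.9406(0.7942 − x) = 55.17330346
(65.9623 − 69.9406)x = -0.37352106  ⇒  x = 0.09389, y = 0.70031
Qk-66: 9.39%, Qk-70: 70.03%.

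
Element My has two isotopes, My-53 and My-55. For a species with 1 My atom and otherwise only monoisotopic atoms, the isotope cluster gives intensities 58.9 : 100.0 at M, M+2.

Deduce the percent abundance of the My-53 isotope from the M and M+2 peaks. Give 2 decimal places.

Let p = fractional abundance of My-53. I(M+2)/I(M) = [C(1,1)·p^0·(1−p)] / p^1 = 1·(1−p)/p = 100.0/58.9 = 1.6978
(1−p)/p = 1.6978/1 = 1.6978  ⇒  p = 1/(1 + 1.6978) = 0.3707
My-53: 37.07%, My-55: 62.93%.

37.07%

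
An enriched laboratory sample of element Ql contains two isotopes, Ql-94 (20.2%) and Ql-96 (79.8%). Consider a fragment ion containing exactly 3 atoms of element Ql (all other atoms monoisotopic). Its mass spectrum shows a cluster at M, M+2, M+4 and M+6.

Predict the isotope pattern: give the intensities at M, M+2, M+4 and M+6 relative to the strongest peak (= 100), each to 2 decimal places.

1.62 : 19.22 : 75.94 : 100.00

Each Ql atom is independently Ql-94 (p = 0.202) or Ql-96 (q = 0.798); the cluster is the binomial expansion (p + q)^3.
P(M) = 0.202^3 = 0.008242
P(M+2) = 3 × 0.202^2 × 0.798^1 = 0.097685
P(M+4) = 3 × 0.202^1 × 0.798^2 = 0.385903
P(M+6) = 0.798^3 = 0.508170
The M+6 peak is largest (0.508170); scaling to 100 gives 1.62 : 19.22 : 75.94 : 100.00.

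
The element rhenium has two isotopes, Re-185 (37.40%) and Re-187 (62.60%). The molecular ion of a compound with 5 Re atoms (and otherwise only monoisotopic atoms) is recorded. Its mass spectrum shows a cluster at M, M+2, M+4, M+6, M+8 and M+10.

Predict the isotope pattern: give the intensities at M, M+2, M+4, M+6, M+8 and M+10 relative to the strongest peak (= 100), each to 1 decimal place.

Expanding (0.3740 + 0.6260)^5:
P(M) = 0.3740^5 = 0.007317
P(M+2) = 5 × 0.3740^4 × 0.6260^1 = 0.061239
P(M+4) = 10 × 0.3740^3 × 0.6260^2 = 0.205005
P(M+6) = 10 × 0.3740^2 × 0.6260^3 = 0.343136
P(M+8) = 5 × 0.3740^1 × 0.6260^4 = 0.287170
P(M+10) = 0.6260^5 = 0.096133
The M+6 peak is largest (0.343136); scaling to 100 gives 2.1 : 17.8 : 59.7 : 100.0 : 83.7 : 28.0.

2.1 : 17.8 : 59.7 : 100.0 : 83.7 : 28.0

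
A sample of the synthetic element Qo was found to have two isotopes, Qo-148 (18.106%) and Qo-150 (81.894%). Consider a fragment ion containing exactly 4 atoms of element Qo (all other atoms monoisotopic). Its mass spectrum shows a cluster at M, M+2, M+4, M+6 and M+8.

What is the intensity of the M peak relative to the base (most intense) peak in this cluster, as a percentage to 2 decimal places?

0.24%

(0.18106 + 0.81894)^4 gives M 0.0011, M+2 0.0194, M+4 0.1319, M+6 0.3978, M+8 0.4498; the largest is M+8.
P(M+8) = C(4,4) × 0.18106^0 × 0.81894^4 = 1 × 1.0000 × 0.44978849 = 0.449788 (base)
P(M) = C(4,0) × 0.18106^4 × 0.81894^0 = 1 × 0.00107471 × 1.0000 = 0.001075
Relative intensity = 0.001075 / 0.449788 × 100 = 0.24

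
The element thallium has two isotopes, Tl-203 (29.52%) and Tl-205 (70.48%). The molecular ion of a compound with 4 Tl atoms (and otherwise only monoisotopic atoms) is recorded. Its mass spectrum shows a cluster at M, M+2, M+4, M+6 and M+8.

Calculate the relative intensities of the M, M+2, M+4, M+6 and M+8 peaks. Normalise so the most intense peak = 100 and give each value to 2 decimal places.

Expanding (0.2952 + 0.7048)^4:
P(M) = 0.2952^4 = 0.007594
P(M+2) = 4 × 0.2952^3 × 0.7048^1 = 0.072523
P(M+4) = 6 × 0.2952^2 × 0.7048^2 = 0.259726
P(M+6) = 4 × 0.2952^1 × 0.7048^3 = 0.413403
P(M+8) = 0.7048^4 = 0.246754
The M+6 peak is largest (0.413403); scaling to 100 gives 1.84 : 17.54 : 62.83 : 100.00 : 59.69.

1.84 : 17.54 : 62.83 : 100.00 : 59.69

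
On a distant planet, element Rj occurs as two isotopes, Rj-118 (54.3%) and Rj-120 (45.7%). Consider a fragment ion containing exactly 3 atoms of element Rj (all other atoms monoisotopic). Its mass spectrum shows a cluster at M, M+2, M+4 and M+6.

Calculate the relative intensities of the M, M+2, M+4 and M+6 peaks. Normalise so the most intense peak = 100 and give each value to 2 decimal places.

Expanding (0.543 + 0.457)^3:
P(M) = 0.543^3 = 0.160103
P(M+2) = 3 × 0.543^2 × 0.457^1 = 0.404238
P(M+4) = 3 × 0.543^1 × 0.457^2 = 0.340215
P(M+6) = 0.457^3 = 0.095444
The M+2 peak is largest (0.404238); scaling to 100 gives 39.61 : 100.00 : 84.16 : 23.61.

39.61 : 100.00 : 84.16 : 23.61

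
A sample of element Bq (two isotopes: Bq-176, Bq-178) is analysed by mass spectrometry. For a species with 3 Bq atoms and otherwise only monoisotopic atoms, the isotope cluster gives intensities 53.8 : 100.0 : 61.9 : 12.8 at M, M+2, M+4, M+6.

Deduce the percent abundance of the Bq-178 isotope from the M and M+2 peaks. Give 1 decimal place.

38.3%

Write p for the Bq-176 fraction. I(M+2)/I(M) = [C(3,1)·p^2·(1−p)] / p^3 = 3·(1−p)/p = 100.0/53.8 = 1.8587
(1−p)/p = 1.8587/3 = 0.6196  ⇒  p = 1/(1 + 0.6196) = 0.6174
Bq-176: 61.7%, Bq-178: 38.3%.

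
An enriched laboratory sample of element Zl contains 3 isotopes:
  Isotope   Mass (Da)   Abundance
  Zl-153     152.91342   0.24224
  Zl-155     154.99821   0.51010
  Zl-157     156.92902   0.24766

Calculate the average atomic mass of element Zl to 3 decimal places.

Average mass = Σ (abundance × isotope mass) = 0.24224 × 152.91342 + 0.51010 × 154.99821 + 0.24766 × 156.92902
= 37.041747 + 79.064587 + 38.865041 = 154.971375 Da

154.971 Da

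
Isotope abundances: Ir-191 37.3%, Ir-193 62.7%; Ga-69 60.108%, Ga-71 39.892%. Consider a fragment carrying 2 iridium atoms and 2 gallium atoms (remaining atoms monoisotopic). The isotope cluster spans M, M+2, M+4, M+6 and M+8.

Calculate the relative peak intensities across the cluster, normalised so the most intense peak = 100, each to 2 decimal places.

Iridium pattern (n=2): 0.139129 : 0.467742 : 0.393129
Gallium pattern (n=2): 0.36129717 : 0.47956567 : 0.15913717
Convolve the two distributions (both contribute in 2-u steps):
  M: 0.139129×0.36129717 = 0.050267
  M+2: 0.139129×0.47956567 + 0.467742×0.36129717 = 0.235715
  M+4: 0.139129×0.15913717 + 0.467742×0.47956567 + 0.393129×0.36129717 = 0.388490
  M+6: 0.467742×0.15913717 + 0.393129×0.47956567 = 0.262966
  M+8: 0.393129×0.15913717 = 0.062561
Scale to base peak (0.388490) = 100: 12.94 : 60.67 : 100.00 : 67.69 : 16.10

12.94 : 60.67 : 100.00 : 67.69 : 16.10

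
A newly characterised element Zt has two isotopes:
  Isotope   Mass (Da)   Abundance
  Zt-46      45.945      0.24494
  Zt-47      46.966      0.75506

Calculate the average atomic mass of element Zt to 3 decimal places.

46.716 Da

Weight each isotope mass by its fractional abundance: 0.24494 × 45.945 + 0.75506 × 46.966
= 11.2538 + 35.4621 = 46.7159 Da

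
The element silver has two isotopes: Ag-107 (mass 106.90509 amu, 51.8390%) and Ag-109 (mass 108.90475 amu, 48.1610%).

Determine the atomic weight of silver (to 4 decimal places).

107.8681 amu

The abundance-weighted mean is 0.518390 × 106.90509 + 0.481610 × 108.90475
= 55.418530 + 52.449617 = 107.868147 amu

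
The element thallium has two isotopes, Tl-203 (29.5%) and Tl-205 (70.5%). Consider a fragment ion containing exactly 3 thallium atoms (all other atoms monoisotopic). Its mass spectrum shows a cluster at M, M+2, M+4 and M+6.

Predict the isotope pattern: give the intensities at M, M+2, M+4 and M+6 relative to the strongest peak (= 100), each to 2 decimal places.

5.84 : 41.84 : 100.00 : 79.66

Expanding (0.295 + 0.705)^3:
P(M) = 0.295^3 = 0.025672
P(M+2) = 3 × 0.295^2 × 0.705^1 = 0.184058
P(M+4) = 3 × 0.295^1 × 0.705^2 = 0.439867
P(M+6) = 0.705^3 = 0.350403
The M+4 peak is largest (0.439867); scaling to 100 gives 5.84 : 41.84 : 100.00 : 79.66.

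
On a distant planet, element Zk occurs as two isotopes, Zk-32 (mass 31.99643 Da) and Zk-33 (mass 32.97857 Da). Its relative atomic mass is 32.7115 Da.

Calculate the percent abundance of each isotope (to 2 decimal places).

With x = fraction of Zk-32 (so Zk-33 is 1 − x):
31.99643·x + 32.97857·(1 − x) = 32.7115
(31.99643 − 32.97857)·x = 32.7115 − 32.97857
x = -0.26707 / -0.98214 = 0.27193 → 27.19% Zk-32, 72.81% Zk-33.

Zk-32: 27.19%, Zk-33: 72.81%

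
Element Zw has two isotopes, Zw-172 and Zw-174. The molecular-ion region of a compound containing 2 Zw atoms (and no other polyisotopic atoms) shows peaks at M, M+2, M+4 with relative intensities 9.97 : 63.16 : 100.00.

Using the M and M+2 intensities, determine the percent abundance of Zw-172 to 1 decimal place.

Write p for the Zw-172 fraction. I(M+2)/I(M) = [C(2,1)·p^1·(1−p)] / p^2 = 2·(1−p)/p = 63.16/9.97 = 6.3350
(1−p)/p = 6.3350/2 = 3.1675  ⇒  p = 1/(1 + 3.1675) = 0.2400
Zw-172: 24.0%, Zw-174: 76.0%.

24.0%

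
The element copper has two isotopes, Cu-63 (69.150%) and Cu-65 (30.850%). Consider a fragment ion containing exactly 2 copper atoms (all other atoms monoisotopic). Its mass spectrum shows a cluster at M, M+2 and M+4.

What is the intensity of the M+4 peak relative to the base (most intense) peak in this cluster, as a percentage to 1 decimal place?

Binomial terms of (0.69150 + 0.30850)^2: M 0.4782, M+2 0.4267, M+4 0.0952 → M is the base peak.
P(M) = C(2,0) × 0.69150^2 × 0.30850^0 = 1 × 0.47817225 × 1.0000 = 0.478172 (base)
P(M+4) = C(2,2) × 0.69150^0 × 0.30850^2 = 1 × 1.0000 × 0.09517225 = 0.095172
Relative intensity = 0.095172 / 0.478172 × 100 = 19.9

19.9%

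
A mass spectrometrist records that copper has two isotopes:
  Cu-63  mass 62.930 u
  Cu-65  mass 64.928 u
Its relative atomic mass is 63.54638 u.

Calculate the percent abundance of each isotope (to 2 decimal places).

Let x be the fractional abundance of Cu-63; then Cu-65 has abundance 1 − x.
62.930·x + 64.928·(1 − x) = 63.54638
(62.930 − 64.928)·x = 63.54638 − 64.928
x = -1.38162 / -1.998 = 0.69150 → 69.15% Cu-63, 30.85% Cu-65.

Cu-63: 69.15%, Cu-65: 30.85%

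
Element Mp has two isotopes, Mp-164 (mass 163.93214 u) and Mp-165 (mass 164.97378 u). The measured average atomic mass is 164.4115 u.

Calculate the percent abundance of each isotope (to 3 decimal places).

Mp-164: 53.980%, Mp-165: 46.020%

Let x be the fractional abundance of Mp-164; then Mp-165 has abundance 1 − x.
163.93214·x + 164.97378·(1 − x) = 164.4115
(163.93214 − 164.97378)·x = 164.4115 − 164.97378
x = -0.56228 / -1.04164 = 0.53980 → 53.980% Mp-164, 46.020% Mp-165.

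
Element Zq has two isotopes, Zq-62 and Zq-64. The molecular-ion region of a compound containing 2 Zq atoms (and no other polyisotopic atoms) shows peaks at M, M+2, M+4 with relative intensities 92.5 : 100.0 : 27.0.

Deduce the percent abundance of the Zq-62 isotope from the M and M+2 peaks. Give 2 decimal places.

Let p = fractional abundance of Zq-62. I(M+2)/I(M) = [C(2,1)·p^1·(1−p)] / p^2 = 2·(1−p)/p = 100.0/92.5 = 1.0811
(1−p)/p = 1.0811/2 = 0.5405  ⇒  p = 1/(1 + 0.5405) = 0.6491
Zq-62: 64.91%, Zq-64: 35.09%.

64.91%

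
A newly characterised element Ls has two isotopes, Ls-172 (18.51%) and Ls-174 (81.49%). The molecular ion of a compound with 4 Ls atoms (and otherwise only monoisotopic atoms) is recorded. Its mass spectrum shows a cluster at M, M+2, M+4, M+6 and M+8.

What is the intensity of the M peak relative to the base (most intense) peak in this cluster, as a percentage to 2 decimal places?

Term probabilities: M 0.0012, M+2 0.0207, M+4 0.1365, M+6 0.4007, M+8 0.4410. Base peak = M+8.
P(M+8) = C(4,4) × 0.1851^0 × 0.8149^4 = 1 × 1.0000 × 0.44097835 = 0.440978 (base)
P(M) = C(4,0) × 0.1851^4 × 0.8149^0 = 1 × 0.00117389 × 1.0000 = 0.001174
Relative intensity = 0.001174 / 0.440978 × 100 = 0.27

0.27%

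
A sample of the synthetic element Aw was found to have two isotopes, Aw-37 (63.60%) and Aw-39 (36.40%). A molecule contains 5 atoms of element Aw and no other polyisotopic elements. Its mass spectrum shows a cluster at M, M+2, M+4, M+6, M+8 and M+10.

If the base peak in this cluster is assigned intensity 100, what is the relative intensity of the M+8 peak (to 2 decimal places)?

16.38

(0.6360 + 0.3640)^5 gives M 0.1041, M+2 0.2978, M+4 0.3409, M+6 0.1951, M+8 0.0558, M+10 0.0064; the largest is M+4.
P(M+4) = C(5,2) × 0.6360^3 × 0.3640^2 = 10 × 0.25725946 × 0.132496 = 0.340858 (base)
P(M+8) = C(5,4) × 0.6360^1 × 0.3640^4 = 5 × 0.6360 × 0.01755519 = 0.055826
Relative intensity = 0.055826 / 0.340858 × 100 = 16.38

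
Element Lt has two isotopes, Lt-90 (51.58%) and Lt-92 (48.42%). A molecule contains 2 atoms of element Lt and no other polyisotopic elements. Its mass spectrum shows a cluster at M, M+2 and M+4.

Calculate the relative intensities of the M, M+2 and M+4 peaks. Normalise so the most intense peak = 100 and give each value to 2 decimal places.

53.26 : 100.00 : 46.94

Expanding (0.5158 + 0.4842)^2:
P(M) = 0.5158^2 = 0.266050
P(M+2) = 2 × 0.5158^1 × 0.4842^1 = 0.499501
P(M+4) = 0.4842^2 = 0.234450
The M+2 peak is largest (0.499501); scaling to 100 gives 53.26 : 100.00 : 46.94.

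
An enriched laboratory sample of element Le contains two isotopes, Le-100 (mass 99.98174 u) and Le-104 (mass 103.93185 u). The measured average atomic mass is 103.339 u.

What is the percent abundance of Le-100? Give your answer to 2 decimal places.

With x = fraction of Le-100 (so Le-104 is 1 − x):
99.98174·x + 103.93185·(1 − x) = 103.339
(99.98174 − 103.93185)·x = 103.339 − 103.93185
x = -0.59285 / -3.95011 = 0.15008 → 15.01% Le-100, 84.99% Le-104.

15.01%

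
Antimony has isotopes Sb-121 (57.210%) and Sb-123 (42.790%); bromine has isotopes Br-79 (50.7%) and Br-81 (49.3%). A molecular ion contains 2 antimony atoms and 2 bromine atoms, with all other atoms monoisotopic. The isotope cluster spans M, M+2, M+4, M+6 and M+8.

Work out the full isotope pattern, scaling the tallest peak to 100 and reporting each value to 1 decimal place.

Antimony pattern (n=2): 0.32729841 : 0.48960318 : 0.18309841
Bromine pattern (n=2): 0.257049 : 0.499902 : 0.243049
Convolve the two distributions (both contribute in 2-u steps):
  M: 0.32729841×0.257049 = 0.084132
  M+2: 0.32729841×0.499902 + 0.48960318×0.257049 = 0.289469
  M+4: 0.32729841×0.243049 + 0.48960318×0.499902 + 0.18309841×0.257049 = 0.371368
  M+6: 0.48960318×0.243049 + 0.18309841×0.499902 = 0.210529
  M+8: 0.18309841×0.243049 = 0.044502
Scale to base peak (0.371368) = 100: 22.7 : 77.9 : 100.0 : 56.7 : 12.0

22.7 : 77.9 : 100.0 : 56.7 : 12.0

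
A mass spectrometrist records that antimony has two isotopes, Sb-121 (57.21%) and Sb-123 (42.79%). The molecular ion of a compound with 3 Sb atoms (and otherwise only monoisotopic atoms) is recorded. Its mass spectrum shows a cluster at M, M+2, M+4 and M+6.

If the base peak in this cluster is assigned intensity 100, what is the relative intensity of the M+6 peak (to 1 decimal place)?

18.6

Term probabilities: M 0.1872, M+2 0.4202, M+4 0.3143, M+6 0.0783. Base peak = M+2.
P(M+2) = C(3,1) × 0.5721^2 × 0.4279^1 = 3 × 0.32729841 × 0.4279 = 0.420153 (base)
P(M+6) = C(3,3) × 0.5721^0 × 0.4279^3 = 1 × 1.0000 × 0.07834781 = 0.078348
Relative intensity = 0.078348 / 0.420153 × 100 = 18.6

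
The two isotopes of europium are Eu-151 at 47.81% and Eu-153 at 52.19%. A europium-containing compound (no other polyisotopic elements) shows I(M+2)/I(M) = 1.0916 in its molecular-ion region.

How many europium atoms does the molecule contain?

The M+2/M ratio from n Eu atoms is n · q/p = n · 0.5219/0.4781.
n = 1.0916 × 0.4781/0.5219 = 1.00 ≈ 1

1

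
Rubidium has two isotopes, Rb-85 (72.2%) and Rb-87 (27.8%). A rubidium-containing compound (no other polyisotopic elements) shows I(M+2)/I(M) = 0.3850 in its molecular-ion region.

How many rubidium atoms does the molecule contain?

For n independent Rb atoms, I(M+2)/I(M) = n · (abundance Rb-87) / (abundance Rb-85) = n · 0.278/0.722.
n = 0.3850 × 0.722/0.278 = 1.00 ≈ 1

1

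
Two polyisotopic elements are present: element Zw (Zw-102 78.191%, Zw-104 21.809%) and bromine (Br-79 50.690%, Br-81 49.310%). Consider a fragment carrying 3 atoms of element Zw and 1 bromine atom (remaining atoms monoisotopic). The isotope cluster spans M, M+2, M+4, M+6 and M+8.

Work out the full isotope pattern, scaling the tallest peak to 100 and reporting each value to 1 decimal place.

Element Zw pattern (n=3): 0.47804668 : 0.40000972 : 0.11157054 : 0.01037307
Bromine pattern (n=1): 0.5069 : 0.4931
Convolve the two distributions (both contribute in 2-u steps):
  M: 0.47804668×0.5069 = 0.242322
  M+2: 0.47804668×0.4931 + 0.40000972×0.5069 = 0.438490
  M+4: 0.40000972×0.4931 + 0.11157054×0.5069 = 0.253800
  M+6: 0.11157054×0.4931 + 0.01037307×0.5069 = 0.060274
  M+8: 0.01037307×0.4931 = 0.005115
Scale to base peak (0.438490) = 100: 55.3 : 100.0 : 57.9 : 13.7 : 1.2

55.3 : 100.0 : 57.9 : 13.7 : 1.2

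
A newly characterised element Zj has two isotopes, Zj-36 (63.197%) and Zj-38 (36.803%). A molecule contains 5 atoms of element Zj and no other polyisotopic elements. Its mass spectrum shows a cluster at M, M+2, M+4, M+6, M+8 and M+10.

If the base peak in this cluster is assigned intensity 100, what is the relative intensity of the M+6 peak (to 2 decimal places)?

58.24

(0.63197 + 0.36803)^5 gives M 0.1008, M+2 0.2935, M+4 0.3419, M+6 0.1991, M+8 0.0580, M+10 0.0068; the largest is M+4.
P(M+4) = C(5,2) × 0.63197^3 × 0.36803^2 = 10 × 0.25240002 × 0.13544608 = 0.341866 (base)
P(M+6) = C(5,3) × 0.63197^2 × 0.36803^3 = 10 × 0.39938608 × 0.04984822 = 0.199087
Relative intensity = 0.199087 / 0.341866 × 100 = 58.24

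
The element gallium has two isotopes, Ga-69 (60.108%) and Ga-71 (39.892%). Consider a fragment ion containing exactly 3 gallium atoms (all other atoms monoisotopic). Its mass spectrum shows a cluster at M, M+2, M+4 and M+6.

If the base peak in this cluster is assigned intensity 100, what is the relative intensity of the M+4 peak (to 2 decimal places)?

66.37

Term probabilities: M 0.2172, M+2 0.4324, M+4 0.2870, M+6 0.0635. Base peak = M+2.
P(M+2) = C(3,1) × 0.60108^2 × 0.39892^1 = 3 × 0.36129717 × 0.39892 = 0.432386 (base)
P(M+4) = C(3,2) × 0.60108^1 × 0.39892^2 = 3 × 0.60108 × 0.15913717 = 0.286963
Relative intensity = 0.286963 / 0.432386 × 100 = 66.37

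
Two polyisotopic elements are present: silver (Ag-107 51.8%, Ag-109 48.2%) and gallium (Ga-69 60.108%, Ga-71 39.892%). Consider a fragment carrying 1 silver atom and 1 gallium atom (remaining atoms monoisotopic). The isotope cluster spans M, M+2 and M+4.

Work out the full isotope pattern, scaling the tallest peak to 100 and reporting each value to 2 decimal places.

62.73 : 100.00 : 38.74

Silver pattern (n=1): 0.5180 : 0.4820
Gallium pattern (n=1): 0.60108 : 0.39892
Convolve the two distributions (both contribute in 2-u steps):
  M: 0.5180×0.60108 = 0.311359
  M+2: 0.5180×0.39892 + 0.4820×0.60108 = 0.496361
  M+4: 0.4820×0.39892 = 0.192279
Scale to base peak (0.496361) = 100: 62.73 : 100.00 : 38.74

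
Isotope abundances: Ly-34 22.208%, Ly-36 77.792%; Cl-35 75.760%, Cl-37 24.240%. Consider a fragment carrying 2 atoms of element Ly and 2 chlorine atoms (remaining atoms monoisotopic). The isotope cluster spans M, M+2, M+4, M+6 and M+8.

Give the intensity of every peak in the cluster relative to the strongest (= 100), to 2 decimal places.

5.93 : 45.36 : 100.00 : 50.84 : 7.45

Element Ly pattern (n=2): 0.04931953 : 0.34552095 : 0.60515953
Chlorine pattern (n=2): 0.57395776 : 0.36728448 : 0.05875776
Convolve the two distributions (both contribute in 2-u steps):
  M: 0.04931953×0.57395776 = 0.028307
  M+2: 0.04931953×0.36728448 + 0.34552095×0.57395776 = 0.216429
  M+4: 0.04931953×0.05875776 + 0.34552095×0.36728448 + 0.60515953×0.57395776 = 0.477138
  M+6: 0.34552095×0.05875776 + 0.60515953×0.36728448 = 0.242568
  M+8: 0.60515953×0.05875776 = 0.035558
Scale to base peak (0.477138) = 100: 5.93 : 45.36 : 100.00 : 50.84 : 7.45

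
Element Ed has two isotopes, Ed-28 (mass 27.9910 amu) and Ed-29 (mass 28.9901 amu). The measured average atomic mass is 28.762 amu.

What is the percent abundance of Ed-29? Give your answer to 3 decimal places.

With x = fraction of Ed-28 (so Ed-29 is 1 − x):
27.9910·x + 28.9901·(1 − x) = 28.762
(27.9910 − 28.9901)·x = 28.762 − 28.9901
x = -0.2281 / -0.9991 = 0.22831 → 22.831% Ed-28, 77.169% Ed-29.

77.169%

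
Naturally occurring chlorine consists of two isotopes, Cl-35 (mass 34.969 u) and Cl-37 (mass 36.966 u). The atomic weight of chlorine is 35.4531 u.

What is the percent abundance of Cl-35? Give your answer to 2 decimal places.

With x = fraction of Cl-35 (so Cl-37 is 1 − x):
34.969·x + 36.966·(1 − x) = 35.4531
(34.969 − 36.966)·x = 35.4531 − 36.966
x = -1.5129 / -1.997 = 0.75759 → 75.76% Cl-35, 24.24% Cl-37.

75.76%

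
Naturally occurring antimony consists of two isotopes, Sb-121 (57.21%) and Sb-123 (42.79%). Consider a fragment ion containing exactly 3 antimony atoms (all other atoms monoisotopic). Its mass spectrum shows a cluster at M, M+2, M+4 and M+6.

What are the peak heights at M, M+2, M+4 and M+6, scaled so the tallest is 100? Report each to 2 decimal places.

44.57 : 100.00 : 74.79 : 18.65

Expanding (0.5721 + 0.4279)^3:
P(M) = 0.5721^3 = 0.187247
P(M+2) = 3 × 0.5721^2 × 0.4279^1 = 0.420153
P(M+4) = 3 × 0.5721^1 × 0.4279^2 = 0.314252
P(M+6) = 0.4279^3 = 0.078348
The M+2 peak is largest (0.420153); scaling to 100 gives 44.57 : 100.00 : 74.79 : 18.65.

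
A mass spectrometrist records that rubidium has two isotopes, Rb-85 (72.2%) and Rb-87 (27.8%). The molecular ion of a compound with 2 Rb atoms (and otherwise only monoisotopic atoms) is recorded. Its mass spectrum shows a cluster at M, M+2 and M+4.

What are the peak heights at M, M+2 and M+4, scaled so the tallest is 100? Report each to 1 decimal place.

Each Rb atom is independently Rb-85 (p = 0.722) or Rb-87 (q = 0.278); the cluster is the binomial expansion (p + q)^2.
P(M) = 0.722^2 = 0.521284
P(M+2) = 2 × 0.722^1 × 0.278^1 = 0.401432
P(M+4) = 0.278^2 = 0.077284
The M peak is largest (0.521284); scaling to 100 gives 100.0 : 77.0 : 14.8.

100.0 : 77.0 : 14.8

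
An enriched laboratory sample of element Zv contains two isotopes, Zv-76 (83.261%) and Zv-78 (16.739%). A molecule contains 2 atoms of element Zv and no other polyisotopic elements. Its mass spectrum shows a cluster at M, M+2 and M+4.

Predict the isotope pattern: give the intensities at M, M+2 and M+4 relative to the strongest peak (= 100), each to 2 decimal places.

The 2 Zv atoms are independent, so intensities follow the terms of (0.83261 + 0.16739)^2.
P(M) = 0.83261^2 = 0.693239
P(M+2) = 2 × 0.83261^1 × 0.16739^1 = 0.278741
P(M+4) = 0.16739^2 = 0.028019
The M peak is largest (0.693239); scaling to 100 gives 100.00 : 40.21 : 4.04.

100.00 : 40.21 : 4.04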